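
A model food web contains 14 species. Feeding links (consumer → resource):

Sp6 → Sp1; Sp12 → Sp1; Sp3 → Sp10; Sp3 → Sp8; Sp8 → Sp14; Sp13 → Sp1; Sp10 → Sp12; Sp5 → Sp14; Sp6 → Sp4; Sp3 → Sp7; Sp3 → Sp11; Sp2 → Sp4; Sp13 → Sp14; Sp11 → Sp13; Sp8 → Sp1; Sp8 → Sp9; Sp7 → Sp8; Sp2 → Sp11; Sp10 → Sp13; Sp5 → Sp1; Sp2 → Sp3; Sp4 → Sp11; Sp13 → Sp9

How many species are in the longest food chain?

One longest chain: Sp1 → Sp13 → Sp11 → Sp4 → Sp6.
It has 5 species and 4 links.

5 species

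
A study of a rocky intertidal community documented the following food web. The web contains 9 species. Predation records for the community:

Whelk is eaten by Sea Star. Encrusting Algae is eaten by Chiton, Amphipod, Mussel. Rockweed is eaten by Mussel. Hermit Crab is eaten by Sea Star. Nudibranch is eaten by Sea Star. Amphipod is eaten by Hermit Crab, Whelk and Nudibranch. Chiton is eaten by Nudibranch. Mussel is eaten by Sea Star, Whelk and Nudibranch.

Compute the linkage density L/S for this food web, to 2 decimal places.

There are L = 14 links among S = 9 species.
L/S = 14/9 = 1.5556 ≈ 1.56.

L/S = 1.56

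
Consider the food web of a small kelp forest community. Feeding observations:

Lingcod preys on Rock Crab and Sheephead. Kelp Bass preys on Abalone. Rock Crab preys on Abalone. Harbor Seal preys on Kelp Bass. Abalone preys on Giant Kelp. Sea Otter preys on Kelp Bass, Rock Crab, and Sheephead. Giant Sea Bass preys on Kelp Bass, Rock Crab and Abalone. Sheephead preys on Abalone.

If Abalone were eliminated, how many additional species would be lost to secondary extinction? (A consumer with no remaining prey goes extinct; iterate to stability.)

Remove Abalone.
Round 1: Sheephead (all prey gone), Kelp Bass (all prey gone), Rock Crab (all prey gone) → extinct.
Round 2: Giant Sea Bass (all prey gone), Sea Otter (all prey gone), Harbor Seal (all prey gone), Lingcod (all prey gone) → extinct.
No further losses. Total secondary extinctions: 7.

7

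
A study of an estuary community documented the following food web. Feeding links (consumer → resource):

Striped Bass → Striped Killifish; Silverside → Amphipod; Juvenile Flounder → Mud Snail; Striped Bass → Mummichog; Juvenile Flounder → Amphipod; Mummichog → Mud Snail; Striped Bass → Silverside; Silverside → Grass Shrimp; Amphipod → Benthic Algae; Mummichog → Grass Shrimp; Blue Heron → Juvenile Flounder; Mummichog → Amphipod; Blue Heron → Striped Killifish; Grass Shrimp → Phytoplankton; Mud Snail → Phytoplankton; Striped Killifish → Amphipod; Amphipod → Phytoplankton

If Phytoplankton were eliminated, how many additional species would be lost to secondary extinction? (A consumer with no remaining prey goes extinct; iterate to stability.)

2

Remove Phytoplankton.
Round 1: Mud Snail (all prey gone), Grass Shrimp (all prey gone) → extinct.
No further losses. Total secondary extinctions: 2.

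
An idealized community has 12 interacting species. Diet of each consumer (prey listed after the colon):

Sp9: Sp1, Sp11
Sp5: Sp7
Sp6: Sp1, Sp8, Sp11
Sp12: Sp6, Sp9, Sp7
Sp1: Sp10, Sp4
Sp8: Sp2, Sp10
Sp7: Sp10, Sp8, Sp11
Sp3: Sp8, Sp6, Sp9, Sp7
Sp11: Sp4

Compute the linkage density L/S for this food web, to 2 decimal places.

There are L = 21 links among S = 12 species.
L/S = 21/12 = 1.7500 ≈ 1.75.

L/S = 1.75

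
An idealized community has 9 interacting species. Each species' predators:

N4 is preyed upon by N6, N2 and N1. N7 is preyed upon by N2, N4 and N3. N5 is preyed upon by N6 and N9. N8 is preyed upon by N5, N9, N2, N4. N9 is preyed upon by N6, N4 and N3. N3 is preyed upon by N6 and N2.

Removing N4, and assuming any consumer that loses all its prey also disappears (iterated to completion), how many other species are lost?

Remove N4.
Round 1: N1 (all prey gone) → extinct.
No further losses. Total secondary extinctions: 1.

1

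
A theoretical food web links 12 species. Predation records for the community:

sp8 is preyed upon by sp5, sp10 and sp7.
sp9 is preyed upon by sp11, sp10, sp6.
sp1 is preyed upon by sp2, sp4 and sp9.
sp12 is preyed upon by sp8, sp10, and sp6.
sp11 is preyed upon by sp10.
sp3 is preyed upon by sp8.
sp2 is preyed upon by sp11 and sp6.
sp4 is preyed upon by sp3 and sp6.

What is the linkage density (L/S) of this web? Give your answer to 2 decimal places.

There are L = 18 links among S = 12 species.
L/S = 18/12 = 1.5000 ≈ 1.50.

L/S = 1.50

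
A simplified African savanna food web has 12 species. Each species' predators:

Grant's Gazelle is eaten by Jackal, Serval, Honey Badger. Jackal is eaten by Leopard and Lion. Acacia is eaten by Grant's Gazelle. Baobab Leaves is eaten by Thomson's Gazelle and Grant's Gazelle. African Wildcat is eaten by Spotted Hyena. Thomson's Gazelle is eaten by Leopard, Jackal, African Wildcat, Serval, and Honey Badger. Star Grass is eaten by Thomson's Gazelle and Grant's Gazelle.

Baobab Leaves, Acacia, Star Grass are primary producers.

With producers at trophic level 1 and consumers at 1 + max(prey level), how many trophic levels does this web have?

4

Producers (level 1): Baobab Leaves, Acacia, Star Grass.
Baobab Leaves → Thomson's Gazelle → African Wildcat → Spotted Hyena gives Spotted Hyena level 4.
No species has a prey at level 4, so no species reaches level 5.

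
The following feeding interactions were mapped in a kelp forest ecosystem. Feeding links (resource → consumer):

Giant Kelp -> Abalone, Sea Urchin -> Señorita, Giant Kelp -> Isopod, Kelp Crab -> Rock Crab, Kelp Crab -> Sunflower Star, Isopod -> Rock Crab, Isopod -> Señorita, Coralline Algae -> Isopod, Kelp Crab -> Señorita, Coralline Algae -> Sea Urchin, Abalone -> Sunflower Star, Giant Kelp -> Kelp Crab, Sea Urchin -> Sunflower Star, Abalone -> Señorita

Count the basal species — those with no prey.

Basal species (no prey listed): Coralline Algae, Giant Kelp.
Count: 2.

2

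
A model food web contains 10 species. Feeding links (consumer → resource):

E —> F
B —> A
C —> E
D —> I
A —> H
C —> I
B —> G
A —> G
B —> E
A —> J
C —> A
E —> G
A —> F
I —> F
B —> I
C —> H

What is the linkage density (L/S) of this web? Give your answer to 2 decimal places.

L/S = 1.60

There are L = 16 links among S = 10 species.
L/S = 16/10 = 1.6000 ≈ 1.60.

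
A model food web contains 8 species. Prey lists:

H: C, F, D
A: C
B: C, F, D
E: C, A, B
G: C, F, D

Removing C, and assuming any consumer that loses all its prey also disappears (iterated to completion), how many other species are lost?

1

Remove C.
Round 1: A (all prey gone) → extinct.
No further losses. Total secondary extinctions: 1.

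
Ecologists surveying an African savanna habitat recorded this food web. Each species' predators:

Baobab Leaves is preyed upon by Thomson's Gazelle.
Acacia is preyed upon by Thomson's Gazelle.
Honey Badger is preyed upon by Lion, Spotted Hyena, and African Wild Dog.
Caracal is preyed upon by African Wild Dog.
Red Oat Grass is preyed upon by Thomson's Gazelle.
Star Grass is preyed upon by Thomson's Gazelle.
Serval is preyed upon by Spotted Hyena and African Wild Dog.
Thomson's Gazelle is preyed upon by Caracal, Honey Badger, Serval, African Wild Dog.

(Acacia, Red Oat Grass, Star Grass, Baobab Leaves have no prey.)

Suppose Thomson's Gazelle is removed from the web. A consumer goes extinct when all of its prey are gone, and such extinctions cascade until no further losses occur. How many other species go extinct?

Remove Thomson's Gazelle.
Round 1: Serval (all prey gone), Caracal (all prey gone), Honey Badger (all prey gone) → extinct.
Round 2: Lion (all prey gone), African Wild Dog (all prey gone), Spotted Hyena (all prey gone) → extinct.
No further losses. Total secondary extinctions: 6.

6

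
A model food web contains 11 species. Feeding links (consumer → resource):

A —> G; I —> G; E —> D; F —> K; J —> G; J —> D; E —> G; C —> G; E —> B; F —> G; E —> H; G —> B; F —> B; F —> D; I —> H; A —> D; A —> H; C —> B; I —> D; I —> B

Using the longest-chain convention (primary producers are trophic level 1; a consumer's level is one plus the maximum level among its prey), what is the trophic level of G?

B is a producer → level 1.
G eats B → level 2.

Trophic level 2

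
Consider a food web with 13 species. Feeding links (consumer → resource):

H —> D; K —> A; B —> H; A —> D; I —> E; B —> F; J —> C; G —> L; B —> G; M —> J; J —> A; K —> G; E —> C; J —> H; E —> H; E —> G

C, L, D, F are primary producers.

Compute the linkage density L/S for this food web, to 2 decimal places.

There are L = 16 links among S = 13 species.
L/S = 16/13 = 1.2308 ≈ 1.23.

L/S = 1.23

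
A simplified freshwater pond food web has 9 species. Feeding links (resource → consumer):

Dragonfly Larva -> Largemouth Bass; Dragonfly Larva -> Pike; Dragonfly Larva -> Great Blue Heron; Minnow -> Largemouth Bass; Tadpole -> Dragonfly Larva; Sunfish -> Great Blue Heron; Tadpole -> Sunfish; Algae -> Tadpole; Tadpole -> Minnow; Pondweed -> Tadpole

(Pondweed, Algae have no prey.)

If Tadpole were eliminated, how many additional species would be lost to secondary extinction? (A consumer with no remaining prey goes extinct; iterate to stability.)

6

Remove Tadpole.
Round 1: Sunfish (all prey gone), Dragonfly Larva (all prey gone), Minnow (all prey gone) → extinct.
Round 2: Pike (all prey gone), Great Blue Heron (all prey gone), Largemouth Bass (all prey gone) → extinct.
No further losses. Total secondary extinctions: 6.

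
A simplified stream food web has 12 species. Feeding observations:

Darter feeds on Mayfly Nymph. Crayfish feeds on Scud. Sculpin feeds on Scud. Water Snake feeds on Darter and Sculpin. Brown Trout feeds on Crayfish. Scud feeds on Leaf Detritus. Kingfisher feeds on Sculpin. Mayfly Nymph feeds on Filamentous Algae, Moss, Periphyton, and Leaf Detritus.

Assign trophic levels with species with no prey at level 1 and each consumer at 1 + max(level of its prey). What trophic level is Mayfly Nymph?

Trophic level 2

Leaf Detritus has no prey (basal) → level 1.
Mayfly Nymph eats Leaf Detritus (level 1); other prey at levels: Moss 1, Periphyton 1, Filamentous Algae 1 → level 2.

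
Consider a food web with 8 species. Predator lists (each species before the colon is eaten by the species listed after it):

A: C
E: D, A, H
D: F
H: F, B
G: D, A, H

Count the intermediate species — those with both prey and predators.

Intermediate species (has both prey and predators): D, A, H.
Count: 3.

3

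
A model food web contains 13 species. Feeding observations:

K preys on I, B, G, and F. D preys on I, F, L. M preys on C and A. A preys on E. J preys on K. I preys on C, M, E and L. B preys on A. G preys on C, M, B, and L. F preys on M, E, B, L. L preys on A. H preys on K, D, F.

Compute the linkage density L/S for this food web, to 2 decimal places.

There are L = 28 links among S = 13 species.
L/S = 28/13 = 2.1538 ≈ 2.15.

L/S = 2.15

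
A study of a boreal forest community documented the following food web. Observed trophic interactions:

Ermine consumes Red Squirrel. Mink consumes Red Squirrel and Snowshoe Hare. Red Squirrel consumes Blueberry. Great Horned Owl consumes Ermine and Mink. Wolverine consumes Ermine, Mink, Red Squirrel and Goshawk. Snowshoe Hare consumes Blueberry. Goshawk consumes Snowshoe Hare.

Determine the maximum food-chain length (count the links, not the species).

3 links

One longest chain: Blueberry → Red Squirrel → Ermine → Great Horned Owl.
It has 4 species and 3 links.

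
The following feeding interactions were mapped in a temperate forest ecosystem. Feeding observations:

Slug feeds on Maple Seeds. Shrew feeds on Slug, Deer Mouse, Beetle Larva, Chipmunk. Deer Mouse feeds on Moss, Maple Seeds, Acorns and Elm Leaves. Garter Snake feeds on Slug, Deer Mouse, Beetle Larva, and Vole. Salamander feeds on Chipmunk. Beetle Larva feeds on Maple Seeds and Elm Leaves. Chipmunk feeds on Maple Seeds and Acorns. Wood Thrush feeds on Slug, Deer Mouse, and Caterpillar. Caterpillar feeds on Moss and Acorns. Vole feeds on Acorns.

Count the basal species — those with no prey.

Basal species (no prey listed): Elm Leaves, Moss, Maple Seeds, Acorns.
Count: 4.

4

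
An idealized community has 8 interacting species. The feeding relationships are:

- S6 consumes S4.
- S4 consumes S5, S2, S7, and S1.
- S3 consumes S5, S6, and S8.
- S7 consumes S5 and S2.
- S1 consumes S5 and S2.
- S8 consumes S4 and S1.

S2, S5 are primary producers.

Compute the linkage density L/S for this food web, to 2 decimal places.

There are L = 14 links among S = 8 species.
L/S = 14/8 = 1.7500 ≈ 1.75.

L/S = 1.75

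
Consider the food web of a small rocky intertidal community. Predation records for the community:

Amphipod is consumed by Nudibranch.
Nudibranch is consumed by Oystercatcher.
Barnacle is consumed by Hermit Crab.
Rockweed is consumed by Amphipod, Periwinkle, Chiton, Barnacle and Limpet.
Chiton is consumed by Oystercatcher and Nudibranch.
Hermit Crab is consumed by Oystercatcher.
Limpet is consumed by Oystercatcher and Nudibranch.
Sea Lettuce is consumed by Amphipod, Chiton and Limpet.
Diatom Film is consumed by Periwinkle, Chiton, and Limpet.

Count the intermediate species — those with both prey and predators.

Intermediate species (has both prey and predators): Chiton, Barnacle, Limpet, Amphipod, Nudibranch, Hermit Crab.
Count: 6.

6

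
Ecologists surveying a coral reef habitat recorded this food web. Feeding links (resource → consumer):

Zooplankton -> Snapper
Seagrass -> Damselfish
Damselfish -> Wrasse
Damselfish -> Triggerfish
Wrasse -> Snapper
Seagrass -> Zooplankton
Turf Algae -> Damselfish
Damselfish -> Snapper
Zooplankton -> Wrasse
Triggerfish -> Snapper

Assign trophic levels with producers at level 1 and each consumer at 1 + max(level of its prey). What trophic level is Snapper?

Trophic level 4

Seagrass is a producer → level 1.
Damselfish eats Seagrass (level 1); other prey at levels: Turf Algae 1 → level 2.
Triggerfish eats Damselfish → level 3.
Snapper eats Triggerfish (level 3); other prey at levels: Zooplankton 2, Damselfish 2, Wrasse 3 → level 4.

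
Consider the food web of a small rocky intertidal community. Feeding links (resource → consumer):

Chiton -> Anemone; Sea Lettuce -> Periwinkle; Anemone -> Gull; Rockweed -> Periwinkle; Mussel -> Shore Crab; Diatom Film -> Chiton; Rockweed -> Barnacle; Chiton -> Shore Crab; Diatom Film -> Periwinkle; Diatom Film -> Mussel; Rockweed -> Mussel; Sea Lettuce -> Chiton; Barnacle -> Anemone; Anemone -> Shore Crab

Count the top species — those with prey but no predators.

Top species (has prey, but nothing eats it): Periwinkle, Gull, Shore Crab.
Count: 3.

3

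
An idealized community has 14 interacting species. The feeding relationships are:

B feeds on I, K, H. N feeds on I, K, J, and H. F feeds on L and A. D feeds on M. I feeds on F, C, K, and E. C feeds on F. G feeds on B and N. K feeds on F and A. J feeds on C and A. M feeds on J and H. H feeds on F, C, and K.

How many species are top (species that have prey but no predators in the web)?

2

Top species (has prey, but nothing eats it): G, D.
Count: 2.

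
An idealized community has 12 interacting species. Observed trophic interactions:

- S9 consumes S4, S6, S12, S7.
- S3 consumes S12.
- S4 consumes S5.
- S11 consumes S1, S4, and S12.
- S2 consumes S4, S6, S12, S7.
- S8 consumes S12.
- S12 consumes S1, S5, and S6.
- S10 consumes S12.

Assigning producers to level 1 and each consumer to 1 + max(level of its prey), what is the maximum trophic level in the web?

Producers (level 1): S5, S7, S1, S6.
S5 → S4 → S9 gives S9 level 3.
No species has a prey at level 3, so no species reaches level 4.

3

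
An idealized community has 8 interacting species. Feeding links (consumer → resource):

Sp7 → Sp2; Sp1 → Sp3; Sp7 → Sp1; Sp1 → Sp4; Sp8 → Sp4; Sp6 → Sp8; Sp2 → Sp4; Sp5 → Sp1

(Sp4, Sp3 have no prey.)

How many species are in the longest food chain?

3 species

One longest chain: Sp4 → Sp8 → Sp6.
It has 3 species and 2 links.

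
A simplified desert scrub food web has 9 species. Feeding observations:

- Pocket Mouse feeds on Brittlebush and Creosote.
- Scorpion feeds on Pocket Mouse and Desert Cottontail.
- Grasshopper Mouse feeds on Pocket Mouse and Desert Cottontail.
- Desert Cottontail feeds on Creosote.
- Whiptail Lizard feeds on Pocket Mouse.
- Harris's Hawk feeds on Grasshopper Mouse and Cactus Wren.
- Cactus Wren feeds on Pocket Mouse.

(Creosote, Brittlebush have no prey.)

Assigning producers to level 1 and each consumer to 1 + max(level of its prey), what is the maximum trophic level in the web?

4

Producers (level 1): Creosote, Brittlebush.
Creosote → Pocket Mouse → Cactus Wren → Harris's Hawk gives Harris's Hawk level 4.
No species has a prey at level 4, so no species reaches level 5.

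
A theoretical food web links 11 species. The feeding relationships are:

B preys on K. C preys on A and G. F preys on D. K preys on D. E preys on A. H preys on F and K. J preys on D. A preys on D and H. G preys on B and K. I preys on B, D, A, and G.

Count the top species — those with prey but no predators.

4

Top species (has prey, but nothing eats it): J, E, C, I.
Count: 4.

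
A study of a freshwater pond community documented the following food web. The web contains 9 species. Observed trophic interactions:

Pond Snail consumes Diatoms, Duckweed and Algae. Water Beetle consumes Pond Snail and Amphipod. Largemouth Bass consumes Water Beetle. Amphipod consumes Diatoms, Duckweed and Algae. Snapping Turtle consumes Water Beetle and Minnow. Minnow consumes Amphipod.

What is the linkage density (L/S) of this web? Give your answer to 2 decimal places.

L/S = 1.33

There are L = 12 links among S = 9 species.
L/S = 12/9 = 1.3333 ≈ 1.33.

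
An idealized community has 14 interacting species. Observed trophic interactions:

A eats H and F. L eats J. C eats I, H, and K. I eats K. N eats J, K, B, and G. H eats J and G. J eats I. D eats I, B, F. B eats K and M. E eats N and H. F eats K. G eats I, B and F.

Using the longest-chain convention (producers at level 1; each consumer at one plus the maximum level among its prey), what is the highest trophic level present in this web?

5

Producers (level 1): K, M.
K → I → J → H → C gives C level 5.
No species has a prey at level 5, so no species reaches level 6.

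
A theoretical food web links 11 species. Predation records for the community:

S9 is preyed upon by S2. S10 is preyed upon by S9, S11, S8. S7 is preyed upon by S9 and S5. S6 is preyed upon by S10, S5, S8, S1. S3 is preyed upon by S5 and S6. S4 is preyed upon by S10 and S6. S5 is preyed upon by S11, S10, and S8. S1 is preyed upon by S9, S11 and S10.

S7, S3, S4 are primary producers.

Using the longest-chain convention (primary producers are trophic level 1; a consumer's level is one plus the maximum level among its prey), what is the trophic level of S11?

S3 is a producer → level 1.
S6 eats S3 (level 1); other prey at levels: S4 1 → level 2.
S1 eats S6 → level 3.
S10 eats S1 (level 3); other prey at levels: S4 1, S6 2, S5 3 → level 4.
S11 eats S10 (level 4); other prey at levels: S1 3, S5 3 → level 5.

Trophic level 5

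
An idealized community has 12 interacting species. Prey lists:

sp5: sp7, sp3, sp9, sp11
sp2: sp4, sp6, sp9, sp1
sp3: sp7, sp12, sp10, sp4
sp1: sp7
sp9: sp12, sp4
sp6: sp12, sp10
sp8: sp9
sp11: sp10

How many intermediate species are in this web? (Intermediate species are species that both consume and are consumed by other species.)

Intermediate species (has both prey and predators): sp3, sp6, sp9, sp11, sp1.
Count: 5.

5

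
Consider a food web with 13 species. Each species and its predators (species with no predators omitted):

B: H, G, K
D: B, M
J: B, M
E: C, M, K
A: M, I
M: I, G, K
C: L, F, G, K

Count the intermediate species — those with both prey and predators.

Intermediate species (has both prey and predators): C, B, M.
Count: 3.

3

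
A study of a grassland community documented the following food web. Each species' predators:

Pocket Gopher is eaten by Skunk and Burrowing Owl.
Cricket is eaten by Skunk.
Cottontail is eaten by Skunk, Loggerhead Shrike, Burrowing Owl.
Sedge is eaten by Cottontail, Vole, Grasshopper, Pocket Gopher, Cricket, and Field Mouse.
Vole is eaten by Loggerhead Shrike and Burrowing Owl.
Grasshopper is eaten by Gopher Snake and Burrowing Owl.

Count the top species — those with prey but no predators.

5

Top species (has prey, but nothing eats it): Field Mouse, Gopher Snake, Burrowing Owl, Loggerhead Shrike, Skunk.
Count: 5.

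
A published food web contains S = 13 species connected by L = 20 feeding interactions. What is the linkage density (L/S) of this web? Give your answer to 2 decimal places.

L/S = 1.54

There are L = 20 links among S = 13 species.
L/S = 20/13 = 1.5385 ≈ 1.54.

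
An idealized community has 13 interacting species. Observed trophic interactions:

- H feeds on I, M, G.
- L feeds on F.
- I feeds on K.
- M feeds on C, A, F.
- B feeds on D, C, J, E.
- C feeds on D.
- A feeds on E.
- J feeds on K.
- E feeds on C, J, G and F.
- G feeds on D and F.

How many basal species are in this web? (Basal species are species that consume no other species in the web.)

Basal species (no prey listed): F, D, K.
Count: 3.

3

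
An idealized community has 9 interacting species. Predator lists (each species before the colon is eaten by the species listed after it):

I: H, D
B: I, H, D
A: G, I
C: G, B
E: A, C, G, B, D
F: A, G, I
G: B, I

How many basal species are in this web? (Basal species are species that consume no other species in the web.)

Basal species (no prey listed): E, F.
Count: 2.

2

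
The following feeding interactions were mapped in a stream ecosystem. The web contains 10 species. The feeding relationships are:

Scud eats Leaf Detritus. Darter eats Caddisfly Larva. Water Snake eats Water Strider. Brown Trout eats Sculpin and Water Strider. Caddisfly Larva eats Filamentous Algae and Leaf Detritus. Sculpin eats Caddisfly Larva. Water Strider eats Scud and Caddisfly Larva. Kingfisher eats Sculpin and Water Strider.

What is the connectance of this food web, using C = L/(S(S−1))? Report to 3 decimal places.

C = 0.133

The web has S = 10 species and L = 12 feeding links.
C = L / (S(S−1)) = 12 / 90 = 0.1333 ≈ 0.133.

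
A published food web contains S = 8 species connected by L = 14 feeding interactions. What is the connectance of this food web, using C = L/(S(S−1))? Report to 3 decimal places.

The web has S = 8 species and L = 14 feeding links.
C = L / (S(S−1)) = 14 / 56 = 0.2500 ≈ 0.250.

C = 0.250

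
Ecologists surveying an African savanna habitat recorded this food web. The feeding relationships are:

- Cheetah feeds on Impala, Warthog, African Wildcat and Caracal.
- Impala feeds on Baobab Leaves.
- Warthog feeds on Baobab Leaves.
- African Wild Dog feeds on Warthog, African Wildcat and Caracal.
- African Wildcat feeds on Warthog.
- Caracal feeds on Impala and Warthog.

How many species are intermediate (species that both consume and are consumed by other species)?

4

Intermediate species (has both prey and predators): Impala, Warthog, Caracal, African Wildcat.
Count: 4.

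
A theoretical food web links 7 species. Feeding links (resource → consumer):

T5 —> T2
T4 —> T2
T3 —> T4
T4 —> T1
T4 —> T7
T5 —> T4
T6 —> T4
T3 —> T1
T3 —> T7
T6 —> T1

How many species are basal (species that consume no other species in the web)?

3

Basal species (no prey listed): T5, T3, T6.
Count: 3.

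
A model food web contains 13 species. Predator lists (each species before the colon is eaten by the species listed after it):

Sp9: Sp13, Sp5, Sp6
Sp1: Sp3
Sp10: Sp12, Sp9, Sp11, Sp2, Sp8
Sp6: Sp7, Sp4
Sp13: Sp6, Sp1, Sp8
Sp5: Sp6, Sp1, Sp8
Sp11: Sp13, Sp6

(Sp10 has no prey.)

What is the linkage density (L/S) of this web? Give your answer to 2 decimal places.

L/S = 1.46

There are L = 19 links among S = 13 species.
L/S = 19/13 = 1.4615 ≈ 1.46.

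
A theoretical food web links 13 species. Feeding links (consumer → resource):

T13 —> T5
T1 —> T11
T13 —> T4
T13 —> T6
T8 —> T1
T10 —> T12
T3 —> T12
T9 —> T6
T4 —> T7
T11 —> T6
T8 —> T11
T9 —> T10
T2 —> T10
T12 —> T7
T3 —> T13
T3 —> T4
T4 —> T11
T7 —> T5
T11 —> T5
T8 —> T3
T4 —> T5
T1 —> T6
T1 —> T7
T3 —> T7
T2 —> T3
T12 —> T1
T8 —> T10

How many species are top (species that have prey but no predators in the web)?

3

Top species (has prey, but nothing eats it): T9, T8, T2.
Count: 3.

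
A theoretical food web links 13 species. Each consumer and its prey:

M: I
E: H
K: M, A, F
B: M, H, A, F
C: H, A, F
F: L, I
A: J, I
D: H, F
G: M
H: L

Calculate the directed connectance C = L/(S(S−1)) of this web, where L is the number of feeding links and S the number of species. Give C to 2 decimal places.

The web has S = 13 species and L = 20 feeding links.
C = L / (S(S−1)) = 20 / 156 = 0.1282 ≈ 0.13.

C = 0.13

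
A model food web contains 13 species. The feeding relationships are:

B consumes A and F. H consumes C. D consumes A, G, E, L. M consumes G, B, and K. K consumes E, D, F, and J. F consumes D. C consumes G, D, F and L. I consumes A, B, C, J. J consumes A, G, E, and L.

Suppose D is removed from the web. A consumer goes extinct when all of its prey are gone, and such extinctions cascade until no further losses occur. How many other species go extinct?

Remove D.
Round 1: F (all prey gone) → extinct.
No further losses. Total secondary extinctions: 1.

1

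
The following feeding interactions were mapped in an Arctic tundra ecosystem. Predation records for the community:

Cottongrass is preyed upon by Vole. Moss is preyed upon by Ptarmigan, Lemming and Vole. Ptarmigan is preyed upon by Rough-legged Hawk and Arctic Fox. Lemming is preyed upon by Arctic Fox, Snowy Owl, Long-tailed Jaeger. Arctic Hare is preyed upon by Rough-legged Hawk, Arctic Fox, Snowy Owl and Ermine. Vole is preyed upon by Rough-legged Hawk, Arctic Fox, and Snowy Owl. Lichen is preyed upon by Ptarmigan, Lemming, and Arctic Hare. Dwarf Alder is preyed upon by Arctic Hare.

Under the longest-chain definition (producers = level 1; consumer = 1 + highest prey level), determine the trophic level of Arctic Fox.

Trophic level 3

Moss is a producer → level 1.
Lemming eats Moss (level 1); other prey at levels: Lichen 1 → level 2.
Arctic Fox eats Lemming (level 2); other prey at levels: Arctic Hare 2, Ptarmigan 2, Vole 2 → level 3.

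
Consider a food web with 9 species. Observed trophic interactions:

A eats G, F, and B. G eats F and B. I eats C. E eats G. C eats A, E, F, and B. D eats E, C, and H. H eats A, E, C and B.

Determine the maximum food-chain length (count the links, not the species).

One longest chain: B → G → A → C → H → D.
It has 6 species and 5 links.

5 links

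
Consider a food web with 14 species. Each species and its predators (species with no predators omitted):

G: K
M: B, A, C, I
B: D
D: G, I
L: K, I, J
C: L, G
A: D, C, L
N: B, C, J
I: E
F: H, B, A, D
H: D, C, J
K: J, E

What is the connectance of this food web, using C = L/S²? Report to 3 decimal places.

C = 0.148

The web has S = 14 species and L = 29 feeding links.
C = L / S² = 29 / 196 = 0.1480 ≈ 0.148.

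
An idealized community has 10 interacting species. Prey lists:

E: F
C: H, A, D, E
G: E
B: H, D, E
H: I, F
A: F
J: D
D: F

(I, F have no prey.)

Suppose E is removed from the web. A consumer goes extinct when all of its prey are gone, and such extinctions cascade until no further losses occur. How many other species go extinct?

Remove E.
Round 1: G (all prey gone) → extinct.
No further losses. Total secondary extinctions: 1.

1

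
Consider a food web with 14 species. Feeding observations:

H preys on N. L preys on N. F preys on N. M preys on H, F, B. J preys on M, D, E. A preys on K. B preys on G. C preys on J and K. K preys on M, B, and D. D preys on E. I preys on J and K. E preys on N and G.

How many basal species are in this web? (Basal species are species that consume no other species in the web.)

Basal species (no prey listed): G, N.
Count: 2.

2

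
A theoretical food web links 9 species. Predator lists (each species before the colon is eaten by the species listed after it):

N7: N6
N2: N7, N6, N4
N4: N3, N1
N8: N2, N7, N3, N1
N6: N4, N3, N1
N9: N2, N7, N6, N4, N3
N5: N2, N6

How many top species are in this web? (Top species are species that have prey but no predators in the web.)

2

Top species (has prey, but nothing eats it): N3, N1.
Count: 2.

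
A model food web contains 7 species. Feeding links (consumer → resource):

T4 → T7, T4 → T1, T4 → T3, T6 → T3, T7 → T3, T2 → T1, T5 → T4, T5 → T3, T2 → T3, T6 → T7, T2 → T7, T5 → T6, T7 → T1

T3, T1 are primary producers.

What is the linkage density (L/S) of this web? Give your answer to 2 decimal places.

L/S = 1.86

There are L = 13 links among S = 7 species.
L/S = 13/7 = 1.8571 ≈ 1.86.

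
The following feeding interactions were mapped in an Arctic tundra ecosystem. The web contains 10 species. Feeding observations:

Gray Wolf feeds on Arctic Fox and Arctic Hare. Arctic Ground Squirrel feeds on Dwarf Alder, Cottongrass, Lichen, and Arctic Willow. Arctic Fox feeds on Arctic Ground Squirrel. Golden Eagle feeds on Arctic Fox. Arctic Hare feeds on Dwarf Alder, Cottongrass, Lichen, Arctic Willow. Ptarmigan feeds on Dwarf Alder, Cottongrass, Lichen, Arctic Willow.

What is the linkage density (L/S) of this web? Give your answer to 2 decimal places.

L/S = 1.60

There are L = 16 links among S = 10 species.
L/S = 16/10 = 1.6000 ≈ 1.60.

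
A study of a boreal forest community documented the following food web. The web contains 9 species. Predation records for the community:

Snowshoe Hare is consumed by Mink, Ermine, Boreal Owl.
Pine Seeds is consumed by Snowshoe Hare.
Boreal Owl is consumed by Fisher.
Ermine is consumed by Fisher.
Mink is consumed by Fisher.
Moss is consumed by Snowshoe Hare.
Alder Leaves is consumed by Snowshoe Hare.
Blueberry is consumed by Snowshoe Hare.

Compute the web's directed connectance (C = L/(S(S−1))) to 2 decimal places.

C = 0.14

The web has S = 9 species and L = 10 feeding links.
C = L / (S(S−1)) = 10 / 72 = 0.1389 ≈ 0.14.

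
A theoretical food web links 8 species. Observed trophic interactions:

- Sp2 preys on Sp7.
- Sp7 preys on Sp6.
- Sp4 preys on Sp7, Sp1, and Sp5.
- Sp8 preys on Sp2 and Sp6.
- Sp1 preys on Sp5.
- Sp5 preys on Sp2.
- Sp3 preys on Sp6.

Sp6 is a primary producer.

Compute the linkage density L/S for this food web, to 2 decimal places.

L/S = 1.25

There are L = 10 links among S = 8 species.
L/S = 10/8 = 1.2500 ≈ 1.25.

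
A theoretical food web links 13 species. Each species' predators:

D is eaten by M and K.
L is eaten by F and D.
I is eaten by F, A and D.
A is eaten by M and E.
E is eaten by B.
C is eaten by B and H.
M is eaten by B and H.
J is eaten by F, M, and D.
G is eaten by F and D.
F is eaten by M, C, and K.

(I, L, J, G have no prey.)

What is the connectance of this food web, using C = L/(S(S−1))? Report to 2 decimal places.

C = 0.14

The web has S = 13 species and L = 22 feeding links.
C = L / (S(S−1)) = 22 / 156 = 0.1410 ≈ 0.14.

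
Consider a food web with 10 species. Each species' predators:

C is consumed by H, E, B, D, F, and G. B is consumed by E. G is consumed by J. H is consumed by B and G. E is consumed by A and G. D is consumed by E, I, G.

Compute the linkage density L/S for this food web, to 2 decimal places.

L/S = 1.50

There are L = 15 links among S = 10 species.
L/S = 15/10 = 1.5000 ≈ 1.50.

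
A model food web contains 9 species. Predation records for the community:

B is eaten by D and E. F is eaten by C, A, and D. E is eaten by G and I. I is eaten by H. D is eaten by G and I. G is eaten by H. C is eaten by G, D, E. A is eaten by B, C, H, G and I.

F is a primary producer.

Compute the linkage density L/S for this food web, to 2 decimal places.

L/S = 2.11

There are L = 19 links among S = 9 species.
L/S = 19/9 = 2.1111 ≈ 2.11.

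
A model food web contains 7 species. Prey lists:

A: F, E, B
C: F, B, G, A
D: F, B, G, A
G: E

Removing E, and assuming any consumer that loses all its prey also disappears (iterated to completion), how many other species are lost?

Remove E.
Round 1: G (all prey gone) → extinct.
No further losses. Total secondary extinctions: 1.

1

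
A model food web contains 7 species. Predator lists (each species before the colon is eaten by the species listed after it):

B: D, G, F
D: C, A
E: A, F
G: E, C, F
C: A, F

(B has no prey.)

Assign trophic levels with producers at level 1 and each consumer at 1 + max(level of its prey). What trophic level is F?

B is a producer → level 1.
G eats B → level 2.
E eats G → level 3.
F eats E (level 3); other prey at levels: B 1, G 2, C 3 → level 4.

Trophic level 4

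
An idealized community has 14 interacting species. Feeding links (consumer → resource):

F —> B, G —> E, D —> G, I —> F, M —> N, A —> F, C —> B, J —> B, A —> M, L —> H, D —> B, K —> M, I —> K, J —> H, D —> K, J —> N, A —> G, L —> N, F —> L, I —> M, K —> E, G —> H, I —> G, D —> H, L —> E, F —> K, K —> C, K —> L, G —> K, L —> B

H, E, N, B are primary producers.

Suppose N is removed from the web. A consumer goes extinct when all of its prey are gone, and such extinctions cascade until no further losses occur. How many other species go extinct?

Remove N.
Round 1: M (all prey gone) → extinct.
No further losses. Total secondary extinctions: 1.

1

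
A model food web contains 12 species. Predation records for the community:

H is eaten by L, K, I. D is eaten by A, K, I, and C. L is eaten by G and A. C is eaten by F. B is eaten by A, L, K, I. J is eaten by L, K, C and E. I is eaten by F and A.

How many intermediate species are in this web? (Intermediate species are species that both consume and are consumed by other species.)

3

Intermediate species (has both prey and predators): I, C, L.
Count: 3.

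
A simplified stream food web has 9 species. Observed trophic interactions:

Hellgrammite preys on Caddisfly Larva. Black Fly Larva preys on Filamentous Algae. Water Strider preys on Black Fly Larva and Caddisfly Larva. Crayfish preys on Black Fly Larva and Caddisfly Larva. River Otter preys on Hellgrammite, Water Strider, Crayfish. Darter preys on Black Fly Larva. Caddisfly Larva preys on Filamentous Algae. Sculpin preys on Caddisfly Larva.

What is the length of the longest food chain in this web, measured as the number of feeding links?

3 links

One longest chain: Filamentous Algae → Caddisfly Larva → Crayfish → River Otter.
It has 4 species and 3 links.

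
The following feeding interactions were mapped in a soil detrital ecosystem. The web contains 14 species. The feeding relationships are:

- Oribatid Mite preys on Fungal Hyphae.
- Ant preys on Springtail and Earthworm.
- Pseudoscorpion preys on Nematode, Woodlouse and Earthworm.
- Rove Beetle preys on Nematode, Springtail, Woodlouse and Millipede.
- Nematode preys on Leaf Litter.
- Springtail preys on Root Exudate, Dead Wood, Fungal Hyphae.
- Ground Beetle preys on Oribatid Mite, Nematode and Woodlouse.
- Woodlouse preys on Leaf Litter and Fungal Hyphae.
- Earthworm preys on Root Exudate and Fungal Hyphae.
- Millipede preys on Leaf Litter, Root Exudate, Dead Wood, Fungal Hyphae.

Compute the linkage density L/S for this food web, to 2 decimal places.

L/S = 1.79

There are L = 25 links among S = 14 species.
L/S = 25/14 = 1.7857 ≈ 1.79.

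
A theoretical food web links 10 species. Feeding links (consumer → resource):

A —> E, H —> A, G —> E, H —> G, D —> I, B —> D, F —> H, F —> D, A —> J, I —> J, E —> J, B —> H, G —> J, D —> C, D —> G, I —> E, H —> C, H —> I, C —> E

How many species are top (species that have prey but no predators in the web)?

Top species (has prey, but nothing eats it): F, B.
Count: 2.

2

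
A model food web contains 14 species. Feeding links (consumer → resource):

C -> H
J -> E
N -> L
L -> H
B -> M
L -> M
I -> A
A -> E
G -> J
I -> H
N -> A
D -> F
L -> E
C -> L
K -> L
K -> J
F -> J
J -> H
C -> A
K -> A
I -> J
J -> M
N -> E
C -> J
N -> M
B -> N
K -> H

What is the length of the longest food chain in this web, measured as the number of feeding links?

3 links

One longest chain: E → A → N → B.
It has 4 species and 3 links.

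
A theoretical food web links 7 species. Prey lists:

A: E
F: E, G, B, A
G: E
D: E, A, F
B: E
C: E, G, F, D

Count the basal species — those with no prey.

Basal species (no prey listed): E.
Count: 1.

1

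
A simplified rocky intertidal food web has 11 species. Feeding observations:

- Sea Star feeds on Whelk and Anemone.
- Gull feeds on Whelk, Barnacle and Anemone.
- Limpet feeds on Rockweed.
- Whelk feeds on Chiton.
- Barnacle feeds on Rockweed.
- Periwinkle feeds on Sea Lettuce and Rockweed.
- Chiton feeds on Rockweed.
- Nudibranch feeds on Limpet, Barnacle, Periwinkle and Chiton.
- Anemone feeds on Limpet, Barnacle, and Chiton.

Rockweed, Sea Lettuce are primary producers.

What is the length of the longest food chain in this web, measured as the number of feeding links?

3 links

One longest chain: Rockweed → Chiton → Whelk → Sea Star.
It has 4 species and 3 links.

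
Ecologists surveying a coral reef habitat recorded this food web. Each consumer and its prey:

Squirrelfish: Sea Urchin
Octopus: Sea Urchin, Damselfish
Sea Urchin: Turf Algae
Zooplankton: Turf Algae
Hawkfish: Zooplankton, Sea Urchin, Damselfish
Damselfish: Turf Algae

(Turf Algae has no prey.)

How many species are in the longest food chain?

3 species

One longest chain: Turf Algae → Sea Urchin → Squirrelfish.
It has 3 species and 2 links.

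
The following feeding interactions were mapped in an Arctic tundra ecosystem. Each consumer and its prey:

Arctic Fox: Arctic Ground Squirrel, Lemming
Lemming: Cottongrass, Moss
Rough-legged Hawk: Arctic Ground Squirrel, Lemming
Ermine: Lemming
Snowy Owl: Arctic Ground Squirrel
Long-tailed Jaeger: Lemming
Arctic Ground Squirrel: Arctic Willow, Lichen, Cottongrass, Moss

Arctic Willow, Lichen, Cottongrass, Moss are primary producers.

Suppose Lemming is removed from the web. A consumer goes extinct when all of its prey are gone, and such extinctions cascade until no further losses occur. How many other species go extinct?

Remove Lemming.
Round 1: Long-tailed Jaeger (all prey gone), Ermine (all prey gone) → extinct.
No further losses. Total secondary extinctions: 2.

2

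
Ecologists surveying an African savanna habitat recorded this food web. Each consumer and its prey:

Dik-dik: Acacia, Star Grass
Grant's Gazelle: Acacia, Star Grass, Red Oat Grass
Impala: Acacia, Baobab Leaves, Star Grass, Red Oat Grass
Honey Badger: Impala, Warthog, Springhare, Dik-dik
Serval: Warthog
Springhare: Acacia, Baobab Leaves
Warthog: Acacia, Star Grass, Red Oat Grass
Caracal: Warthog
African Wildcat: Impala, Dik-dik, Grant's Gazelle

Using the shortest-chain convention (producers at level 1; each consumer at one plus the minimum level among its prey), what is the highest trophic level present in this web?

3

Producers (level 1): Acacia, Baobab Leaves, Star Grass, Red Oat Grass.
Following each consumer down to its lowest-level prey: Acacia → Impala → Honey Badger (levels 1 through 3).
All prey of Honey Badger (Impala 2, Warthog 2, Springhare 2, Dik-dik 2) are at level 2 or above, so Honey Badger is at level 1 + 2 = 3.
Every consumer has at least one prey at level 2 or below, so none exceeds level 3.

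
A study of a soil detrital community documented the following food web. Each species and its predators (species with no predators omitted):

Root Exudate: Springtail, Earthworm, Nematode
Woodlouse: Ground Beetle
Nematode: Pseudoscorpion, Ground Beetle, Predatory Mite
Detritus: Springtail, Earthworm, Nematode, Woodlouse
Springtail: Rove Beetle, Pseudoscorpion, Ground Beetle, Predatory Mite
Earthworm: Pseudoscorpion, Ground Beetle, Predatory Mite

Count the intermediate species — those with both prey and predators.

4

Intermediate species (has both prey and predators): Springtail, Earthworm, Nematode, Woodlouse.
Count: 4.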